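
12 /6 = 2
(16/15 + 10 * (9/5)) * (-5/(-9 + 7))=143/3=47.67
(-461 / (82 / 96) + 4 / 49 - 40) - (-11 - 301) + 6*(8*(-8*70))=-54539580 / 2009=-27147.63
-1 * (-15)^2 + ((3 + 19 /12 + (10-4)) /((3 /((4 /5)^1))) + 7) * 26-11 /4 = 27.63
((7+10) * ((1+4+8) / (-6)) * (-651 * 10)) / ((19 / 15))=3596775 / 19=189303.95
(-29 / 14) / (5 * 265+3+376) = -29 / 23856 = -0.00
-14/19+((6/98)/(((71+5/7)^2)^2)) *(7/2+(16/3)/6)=-5334505271795/7239685825824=-0.74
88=88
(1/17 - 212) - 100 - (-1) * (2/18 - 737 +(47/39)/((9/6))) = -2084525/1989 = -1048.03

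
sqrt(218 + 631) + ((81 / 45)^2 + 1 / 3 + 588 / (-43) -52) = -200276 / 3225 + sqrt(849) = -32.96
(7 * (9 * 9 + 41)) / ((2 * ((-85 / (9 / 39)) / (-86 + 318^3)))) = -3168735402 / 85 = -37279240.02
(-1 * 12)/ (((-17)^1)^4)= -12/ 83521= -0.00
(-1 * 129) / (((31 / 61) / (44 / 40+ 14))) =-1188219 / 310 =-3832.96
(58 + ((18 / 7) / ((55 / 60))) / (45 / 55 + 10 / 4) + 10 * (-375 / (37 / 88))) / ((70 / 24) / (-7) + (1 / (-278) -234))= 279419039880 / 7392882791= 37.80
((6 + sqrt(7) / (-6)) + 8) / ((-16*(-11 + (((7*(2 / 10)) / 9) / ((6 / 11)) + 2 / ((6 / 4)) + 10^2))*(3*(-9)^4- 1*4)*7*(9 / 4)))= -15 / 481486093 + 5*sqrt(7) / 13481610604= -0.00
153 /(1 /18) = 2754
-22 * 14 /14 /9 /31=-22 /279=-0.08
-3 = -3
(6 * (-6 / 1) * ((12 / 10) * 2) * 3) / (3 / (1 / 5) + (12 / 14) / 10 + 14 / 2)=-9072 / 773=-11.74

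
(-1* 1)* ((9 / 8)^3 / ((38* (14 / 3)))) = -2187 / 272384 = -0.01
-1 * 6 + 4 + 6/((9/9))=4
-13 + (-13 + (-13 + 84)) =45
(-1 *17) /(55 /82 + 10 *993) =-1394 /814315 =-0.00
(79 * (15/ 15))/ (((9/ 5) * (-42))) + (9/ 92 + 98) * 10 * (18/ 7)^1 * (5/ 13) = 109535645/ 113022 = 969.15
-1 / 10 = -0.10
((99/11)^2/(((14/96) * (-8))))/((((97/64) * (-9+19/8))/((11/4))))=684288/35987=19.01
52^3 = 140608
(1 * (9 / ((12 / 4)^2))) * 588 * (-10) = -5880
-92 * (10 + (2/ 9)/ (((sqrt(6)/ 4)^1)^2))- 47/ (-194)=-5103259/ 5238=-974.28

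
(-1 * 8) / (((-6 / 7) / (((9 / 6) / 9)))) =14 / 9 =1.56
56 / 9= 6.22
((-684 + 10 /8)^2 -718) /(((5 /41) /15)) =915965379 /16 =57247836.19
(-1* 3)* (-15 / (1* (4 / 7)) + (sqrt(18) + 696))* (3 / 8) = -24111 / 32- 27* sqrt(2) / 8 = -758.24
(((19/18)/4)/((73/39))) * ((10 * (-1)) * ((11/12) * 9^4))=-9903465/1168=-8478.99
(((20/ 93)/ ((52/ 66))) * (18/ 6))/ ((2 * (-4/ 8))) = -330/ 403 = -0.82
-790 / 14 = -395 / 7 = -56.43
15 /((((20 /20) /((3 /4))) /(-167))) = -7515 /4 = -1878.75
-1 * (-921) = 921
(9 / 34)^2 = 81 / 1156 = 0.07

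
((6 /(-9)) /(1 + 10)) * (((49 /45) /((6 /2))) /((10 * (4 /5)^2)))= -49 /14256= -0.00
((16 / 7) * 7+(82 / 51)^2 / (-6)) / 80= 60743 / 312120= 0.19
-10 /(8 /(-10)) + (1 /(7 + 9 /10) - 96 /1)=-13173 /158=-83.37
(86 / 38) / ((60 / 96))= 344 / 95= 3.62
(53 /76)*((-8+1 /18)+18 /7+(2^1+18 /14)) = -13939 /9576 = -1.46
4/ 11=0.36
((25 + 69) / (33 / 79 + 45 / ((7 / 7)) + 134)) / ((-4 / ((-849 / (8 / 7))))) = 22066359 / 226784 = 97.30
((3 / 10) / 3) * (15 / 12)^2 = 5 / 32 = 0.16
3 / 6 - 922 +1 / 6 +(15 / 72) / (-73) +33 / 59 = -95178863 / 103368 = -920.78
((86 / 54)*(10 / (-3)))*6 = -860 / 27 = -31.85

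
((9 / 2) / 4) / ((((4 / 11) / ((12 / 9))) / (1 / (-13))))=-33 / 104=-0.32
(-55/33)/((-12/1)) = 5/36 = 0.14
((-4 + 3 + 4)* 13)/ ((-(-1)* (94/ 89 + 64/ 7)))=8099/ 2118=3.82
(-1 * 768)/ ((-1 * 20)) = 192/ 5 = 38.40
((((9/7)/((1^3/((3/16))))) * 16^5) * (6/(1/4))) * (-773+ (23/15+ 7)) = -4637836668.34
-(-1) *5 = 5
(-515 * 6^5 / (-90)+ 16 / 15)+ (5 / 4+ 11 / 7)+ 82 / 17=317763641 / 7140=44504.71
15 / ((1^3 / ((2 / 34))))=15 / 17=0.88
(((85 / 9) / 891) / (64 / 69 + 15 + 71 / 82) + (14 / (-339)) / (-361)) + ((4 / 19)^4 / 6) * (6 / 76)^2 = 1009454655756016 / 1350206897208327873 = 0.00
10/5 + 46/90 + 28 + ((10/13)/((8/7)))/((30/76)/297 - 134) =30.51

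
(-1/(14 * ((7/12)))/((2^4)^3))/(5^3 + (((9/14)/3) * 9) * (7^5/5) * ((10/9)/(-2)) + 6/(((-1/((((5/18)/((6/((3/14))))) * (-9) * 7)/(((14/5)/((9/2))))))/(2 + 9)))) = 0.00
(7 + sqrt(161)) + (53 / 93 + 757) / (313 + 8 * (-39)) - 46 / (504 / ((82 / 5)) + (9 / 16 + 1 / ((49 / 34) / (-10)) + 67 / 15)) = sqrt(161) + 986073763135 / 1292408259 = 775.66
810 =810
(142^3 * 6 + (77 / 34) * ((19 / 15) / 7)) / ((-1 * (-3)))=8761661489 / 1530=5726576.14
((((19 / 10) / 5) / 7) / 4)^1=19 / 1400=0.01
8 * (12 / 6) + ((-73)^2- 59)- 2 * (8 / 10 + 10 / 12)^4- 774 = 1821595199 / 405000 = 4497.77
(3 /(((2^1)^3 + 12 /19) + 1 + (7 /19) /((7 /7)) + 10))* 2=3 /10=0.30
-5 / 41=-0.12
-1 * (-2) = 2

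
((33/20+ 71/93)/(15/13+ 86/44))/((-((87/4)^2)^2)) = -82166656/23682727850985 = -0.00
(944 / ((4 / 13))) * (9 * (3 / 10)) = 41418 / 5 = 8283.60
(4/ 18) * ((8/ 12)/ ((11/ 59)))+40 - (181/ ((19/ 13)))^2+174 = -15122.07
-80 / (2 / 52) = -2080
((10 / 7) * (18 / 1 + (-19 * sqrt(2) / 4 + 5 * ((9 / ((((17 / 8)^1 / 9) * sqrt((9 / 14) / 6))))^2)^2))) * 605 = 464621138020620900 / 584647 - 57475 * sqrt(2) / 14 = 794703700910.54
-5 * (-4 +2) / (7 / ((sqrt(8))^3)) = 160 * sqrt(2) / 7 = 32.32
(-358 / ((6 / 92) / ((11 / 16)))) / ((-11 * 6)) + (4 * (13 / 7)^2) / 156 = 202045 / 3528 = 57.27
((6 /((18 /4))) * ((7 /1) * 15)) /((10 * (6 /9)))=21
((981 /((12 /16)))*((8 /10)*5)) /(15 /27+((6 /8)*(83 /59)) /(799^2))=7094402203968 /753315421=9417.57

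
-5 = -5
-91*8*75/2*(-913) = 24924900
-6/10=-0.60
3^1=3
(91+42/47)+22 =113.89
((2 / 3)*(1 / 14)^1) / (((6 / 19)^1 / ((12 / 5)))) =38 / 105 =0.36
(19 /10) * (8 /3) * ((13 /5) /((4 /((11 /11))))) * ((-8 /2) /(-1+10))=-988 /675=-1.46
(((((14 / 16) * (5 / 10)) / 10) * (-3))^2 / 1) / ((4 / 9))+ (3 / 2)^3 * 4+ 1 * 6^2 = 5072769 / 102400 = 49.54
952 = 952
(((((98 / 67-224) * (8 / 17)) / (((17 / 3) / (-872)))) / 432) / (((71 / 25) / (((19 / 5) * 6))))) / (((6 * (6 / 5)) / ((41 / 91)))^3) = 446048096875 / 6078358373724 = 0.07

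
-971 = -971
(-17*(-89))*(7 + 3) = 15130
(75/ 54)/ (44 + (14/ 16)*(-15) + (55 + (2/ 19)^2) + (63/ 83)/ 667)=1998532100/ 123586821207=0.02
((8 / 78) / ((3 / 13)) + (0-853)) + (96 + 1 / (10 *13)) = -885161 / 1170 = -756.55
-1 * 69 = -69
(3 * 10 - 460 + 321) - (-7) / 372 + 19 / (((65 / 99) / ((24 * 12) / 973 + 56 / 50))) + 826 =445836621383 / 588178500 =758.00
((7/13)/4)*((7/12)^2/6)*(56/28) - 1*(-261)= 5863447/22464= 261.02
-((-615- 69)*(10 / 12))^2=-324900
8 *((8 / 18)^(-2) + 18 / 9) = 113 / 2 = 56.50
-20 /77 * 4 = -80 /77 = -1.04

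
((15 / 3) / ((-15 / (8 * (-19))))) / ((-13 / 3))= -152 / 13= -11.69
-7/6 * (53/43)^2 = -19663/11094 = -1.77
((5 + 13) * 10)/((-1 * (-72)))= 5/2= 2.50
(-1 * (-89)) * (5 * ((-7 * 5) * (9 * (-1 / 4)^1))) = 140175 / 4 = 35043.75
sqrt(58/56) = sqrt(203)/14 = 1.02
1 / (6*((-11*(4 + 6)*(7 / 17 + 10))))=-0.00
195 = 195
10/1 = 10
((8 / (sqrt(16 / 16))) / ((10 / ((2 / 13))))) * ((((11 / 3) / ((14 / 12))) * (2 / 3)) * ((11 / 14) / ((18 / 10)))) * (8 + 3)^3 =2576816 / 17199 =149.82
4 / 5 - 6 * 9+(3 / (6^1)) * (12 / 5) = -52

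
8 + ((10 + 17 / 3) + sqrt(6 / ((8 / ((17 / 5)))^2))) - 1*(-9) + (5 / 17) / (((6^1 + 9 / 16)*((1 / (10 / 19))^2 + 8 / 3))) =17*sqrt(6) / 40 + 21964346 / 672231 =33.71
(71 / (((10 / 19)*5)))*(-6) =-4047 / 25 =-161.88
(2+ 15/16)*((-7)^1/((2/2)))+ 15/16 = -157/8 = -19.62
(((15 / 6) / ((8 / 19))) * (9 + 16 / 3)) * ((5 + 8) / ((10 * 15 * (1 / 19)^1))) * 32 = 201799 / 45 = 4484.42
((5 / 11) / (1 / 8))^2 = 1600 / 121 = 13.22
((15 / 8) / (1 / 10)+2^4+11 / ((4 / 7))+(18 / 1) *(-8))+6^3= 126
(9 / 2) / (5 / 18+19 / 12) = 162 / 67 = 2.42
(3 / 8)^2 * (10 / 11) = 0.13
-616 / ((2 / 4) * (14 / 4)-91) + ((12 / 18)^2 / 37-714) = -4002814 / 5661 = -707.09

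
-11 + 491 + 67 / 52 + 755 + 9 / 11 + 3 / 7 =4955091 / 4004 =1237.54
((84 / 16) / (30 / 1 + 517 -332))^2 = 441 / 739600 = 0.00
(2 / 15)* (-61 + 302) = 482 / 15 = 32.13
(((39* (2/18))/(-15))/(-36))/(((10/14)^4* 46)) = 31213/46575000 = 0.00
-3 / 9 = -1 / 3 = -0.33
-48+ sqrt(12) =-48+ 2*sqrt(3) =-44.54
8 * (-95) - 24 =-784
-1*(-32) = 32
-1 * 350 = -350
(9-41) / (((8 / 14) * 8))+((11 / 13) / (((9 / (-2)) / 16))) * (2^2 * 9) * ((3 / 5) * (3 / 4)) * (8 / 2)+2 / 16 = -104951 / 520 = -201.83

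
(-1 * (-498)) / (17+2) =498 / 19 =26.21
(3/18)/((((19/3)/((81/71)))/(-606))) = -18.19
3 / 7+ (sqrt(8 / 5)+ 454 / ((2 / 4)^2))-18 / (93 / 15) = 2 *sqrt(10) / 5+ 393535 / 217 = 1814.79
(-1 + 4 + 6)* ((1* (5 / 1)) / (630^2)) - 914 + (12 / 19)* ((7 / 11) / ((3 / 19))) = -88429309 / 97020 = -911.45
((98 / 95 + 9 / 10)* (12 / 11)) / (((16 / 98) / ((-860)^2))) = 1995034020 / 209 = 9545617.32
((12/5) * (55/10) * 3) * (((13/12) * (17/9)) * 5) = 2431/6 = 405.17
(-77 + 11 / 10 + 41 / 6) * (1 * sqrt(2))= -1036 * sqrt(2) / 15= -97.68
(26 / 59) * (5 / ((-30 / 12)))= -52 / 59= -0.88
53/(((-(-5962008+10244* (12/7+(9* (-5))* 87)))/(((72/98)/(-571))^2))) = 5724/3004069669054727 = 0.00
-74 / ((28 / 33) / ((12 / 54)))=-407 / 21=-19.38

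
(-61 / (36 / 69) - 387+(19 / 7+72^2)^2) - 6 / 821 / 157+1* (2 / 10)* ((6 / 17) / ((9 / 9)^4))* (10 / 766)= 13275300062889003203 / 493478039796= 26901501.17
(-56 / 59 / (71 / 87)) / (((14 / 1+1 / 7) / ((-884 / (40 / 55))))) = 99.96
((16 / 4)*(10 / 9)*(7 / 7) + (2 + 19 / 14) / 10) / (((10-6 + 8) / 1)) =6023 / 15120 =0.40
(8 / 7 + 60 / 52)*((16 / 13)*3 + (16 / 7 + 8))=265848 / 8281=32.10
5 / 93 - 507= -47146 / 93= -506.95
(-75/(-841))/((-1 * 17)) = -0.01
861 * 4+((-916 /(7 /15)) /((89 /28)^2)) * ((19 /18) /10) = 81352460 /23763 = 3423.49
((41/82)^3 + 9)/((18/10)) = 365/72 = 5.07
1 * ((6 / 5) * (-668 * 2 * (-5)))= 8016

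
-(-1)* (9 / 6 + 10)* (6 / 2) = 69 / 2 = 34.50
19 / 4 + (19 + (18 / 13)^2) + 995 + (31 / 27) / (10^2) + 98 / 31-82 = 3330652096 / 3536325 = 941.84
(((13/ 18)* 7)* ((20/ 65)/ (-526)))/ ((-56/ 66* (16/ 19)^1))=209/ 50496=0.00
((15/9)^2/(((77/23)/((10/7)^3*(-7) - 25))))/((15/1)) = -255875/101871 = -2.51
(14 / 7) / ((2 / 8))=8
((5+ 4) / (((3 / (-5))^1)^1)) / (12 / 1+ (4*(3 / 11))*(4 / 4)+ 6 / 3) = -165 / 166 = -0.99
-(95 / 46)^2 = -9025 / 2116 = -4.27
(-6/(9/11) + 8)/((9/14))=28/27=1.04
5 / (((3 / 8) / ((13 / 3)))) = 520 / 9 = 57.78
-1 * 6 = -6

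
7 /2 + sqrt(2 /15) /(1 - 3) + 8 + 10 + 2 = 47 /2 - sqrt(30) /30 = 23.32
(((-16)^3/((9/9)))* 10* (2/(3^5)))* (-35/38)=1433600/4617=310.50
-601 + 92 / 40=-5987 / 10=-598.70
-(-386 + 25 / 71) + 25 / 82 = 2247017 / 5822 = 385.95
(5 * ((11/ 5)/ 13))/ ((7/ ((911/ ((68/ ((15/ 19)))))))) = 150315/ 117572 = 1.28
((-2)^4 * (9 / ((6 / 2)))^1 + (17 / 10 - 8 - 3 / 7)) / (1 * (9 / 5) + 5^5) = 2889 / 218876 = 0.01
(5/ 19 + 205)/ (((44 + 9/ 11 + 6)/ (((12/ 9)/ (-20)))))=-220/ 817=-0.27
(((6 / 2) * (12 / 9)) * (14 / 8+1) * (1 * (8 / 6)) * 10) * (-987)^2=142878120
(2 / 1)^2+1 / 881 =3525 / 881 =4.00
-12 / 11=-1.09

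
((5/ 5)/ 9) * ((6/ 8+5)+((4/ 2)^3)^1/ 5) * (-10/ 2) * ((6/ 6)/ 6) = -49/ 72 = -0.68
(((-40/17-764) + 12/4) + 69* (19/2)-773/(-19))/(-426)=43391/275196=0.16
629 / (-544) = -37 / 32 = -1.16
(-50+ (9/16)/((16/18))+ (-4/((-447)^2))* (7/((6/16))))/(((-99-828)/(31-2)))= 109846428665/71125610112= 1.54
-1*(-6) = 6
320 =320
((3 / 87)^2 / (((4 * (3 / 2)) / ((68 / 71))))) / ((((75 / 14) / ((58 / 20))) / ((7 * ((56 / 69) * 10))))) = 186592 / 31965975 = 0.01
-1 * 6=-6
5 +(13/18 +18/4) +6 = 146/9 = 16.22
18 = 18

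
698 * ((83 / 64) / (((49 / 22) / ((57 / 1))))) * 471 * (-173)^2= 256026060394731 / 784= 326563852544.30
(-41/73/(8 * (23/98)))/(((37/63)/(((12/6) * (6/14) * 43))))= -2332449/124246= -18.77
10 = 10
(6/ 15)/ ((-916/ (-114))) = 57/ 1145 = 0.05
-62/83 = -0.75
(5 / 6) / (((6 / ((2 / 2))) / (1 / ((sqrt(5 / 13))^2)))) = 13 / 36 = 0.36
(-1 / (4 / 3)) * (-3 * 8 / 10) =9 / 5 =1.80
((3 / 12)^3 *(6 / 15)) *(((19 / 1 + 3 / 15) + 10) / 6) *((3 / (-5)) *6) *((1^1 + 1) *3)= -657 / 1000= -0.66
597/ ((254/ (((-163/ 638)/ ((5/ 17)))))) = -1654287/ 810260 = -2.04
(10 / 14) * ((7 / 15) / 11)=1 / 33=0.03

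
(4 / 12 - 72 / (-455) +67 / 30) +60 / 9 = 25639 / 2730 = 9.39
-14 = -14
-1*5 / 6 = -5 / 6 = -0.83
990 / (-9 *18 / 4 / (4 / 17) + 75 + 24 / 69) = -182160 / 17807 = -10.23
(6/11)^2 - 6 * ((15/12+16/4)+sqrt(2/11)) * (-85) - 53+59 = 510 * sqrt(22)/11+649479/242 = 2901.26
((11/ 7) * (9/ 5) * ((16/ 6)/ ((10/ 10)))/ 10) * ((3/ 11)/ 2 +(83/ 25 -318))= -1037994/ 4375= -237.26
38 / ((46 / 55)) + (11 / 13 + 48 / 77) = 1079878 / 23023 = 46.90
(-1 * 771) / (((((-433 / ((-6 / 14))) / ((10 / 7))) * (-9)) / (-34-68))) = -262140 / 21217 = -12.36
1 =1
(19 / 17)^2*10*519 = 1873590 / 289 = 6483.01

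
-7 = -7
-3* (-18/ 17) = 54/ 17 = 3.18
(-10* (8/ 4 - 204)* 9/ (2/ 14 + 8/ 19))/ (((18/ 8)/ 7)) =1504496/ 15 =100299.73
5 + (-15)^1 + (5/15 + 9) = -0.67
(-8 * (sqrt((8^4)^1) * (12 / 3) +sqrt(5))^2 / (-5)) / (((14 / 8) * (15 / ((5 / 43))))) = 16384 * sqrt(5) / 4515 +99872 / 215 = 472.64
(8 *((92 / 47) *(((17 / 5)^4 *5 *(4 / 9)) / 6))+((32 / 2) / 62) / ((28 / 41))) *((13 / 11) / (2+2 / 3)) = 343.66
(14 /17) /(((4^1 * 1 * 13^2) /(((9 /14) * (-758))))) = -0.59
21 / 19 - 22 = -20.89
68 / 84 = 17 / 21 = 0.81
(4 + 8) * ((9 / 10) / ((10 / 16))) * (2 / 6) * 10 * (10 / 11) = 576 / 11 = 52.36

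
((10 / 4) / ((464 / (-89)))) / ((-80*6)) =89 / 89088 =0.00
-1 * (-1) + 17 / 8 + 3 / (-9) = 67 / 24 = 2.79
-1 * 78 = -78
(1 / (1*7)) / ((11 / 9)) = 9 / 77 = 0.12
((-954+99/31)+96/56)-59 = -218756/217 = -1008.09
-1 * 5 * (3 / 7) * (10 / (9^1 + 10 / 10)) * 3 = -45 / 7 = -6.43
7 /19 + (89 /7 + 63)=10119 /133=76.08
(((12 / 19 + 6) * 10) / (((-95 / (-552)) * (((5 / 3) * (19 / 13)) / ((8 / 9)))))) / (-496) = -301392 / 1063145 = -0.28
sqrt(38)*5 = 5*sqrt(38) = 30.82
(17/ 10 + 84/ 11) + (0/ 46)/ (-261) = 1027/ 110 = 9.34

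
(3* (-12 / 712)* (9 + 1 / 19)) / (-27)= 86 / 5073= 0.02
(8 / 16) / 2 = 0.25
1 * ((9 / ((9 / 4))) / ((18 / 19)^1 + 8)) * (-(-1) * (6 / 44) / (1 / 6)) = 0.37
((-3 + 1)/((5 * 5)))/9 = -2/225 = -0.01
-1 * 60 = -60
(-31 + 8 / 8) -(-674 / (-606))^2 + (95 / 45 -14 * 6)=-3461992 / 30603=-113.13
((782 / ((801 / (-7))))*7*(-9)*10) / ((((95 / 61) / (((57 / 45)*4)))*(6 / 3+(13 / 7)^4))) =44896740784 / 44539605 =1008.02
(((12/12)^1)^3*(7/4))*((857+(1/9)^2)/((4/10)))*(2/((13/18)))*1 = 1214815/117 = 10383.03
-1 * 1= -1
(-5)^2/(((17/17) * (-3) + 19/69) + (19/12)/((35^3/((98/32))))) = -96600000/10527563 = -9.18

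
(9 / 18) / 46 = 1 / 92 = 0.01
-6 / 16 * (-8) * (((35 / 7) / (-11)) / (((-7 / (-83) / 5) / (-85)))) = 529125 / 77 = 6871.75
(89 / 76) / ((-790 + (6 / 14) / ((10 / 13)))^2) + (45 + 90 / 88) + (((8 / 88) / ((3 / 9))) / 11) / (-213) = 91762674072873879 / 1993860595650836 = 46.02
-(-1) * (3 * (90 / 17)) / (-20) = -27 / 34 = -0.79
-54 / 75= -18 / 25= -0.72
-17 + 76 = 59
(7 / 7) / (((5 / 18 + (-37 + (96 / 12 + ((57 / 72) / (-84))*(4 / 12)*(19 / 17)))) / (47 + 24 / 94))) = -228354336 / 138812855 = -1.65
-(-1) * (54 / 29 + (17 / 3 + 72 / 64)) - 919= -633601 / 696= -910.35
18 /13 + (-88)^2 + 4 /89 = 8961462 /1157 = 7745.43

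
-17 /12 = -1.42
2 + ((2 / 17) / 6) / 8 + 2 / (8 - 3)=4901 / 2040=2.40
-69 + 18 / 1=-51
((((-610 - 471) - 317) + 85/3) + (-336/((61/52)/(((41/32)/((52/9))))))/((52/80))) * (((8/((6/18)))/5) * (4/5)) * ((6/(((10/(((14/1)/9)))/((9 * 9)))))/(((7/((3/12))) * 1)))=-1508071824/99125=-15213.84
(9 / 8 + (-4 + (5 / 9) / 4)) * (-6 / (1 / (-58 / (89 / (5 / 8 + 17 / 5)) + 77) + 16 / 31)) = 808511837 / 26081232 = 31.00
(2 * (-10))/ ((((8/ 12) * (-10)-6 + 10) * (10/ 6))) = 9/ 2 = 4.50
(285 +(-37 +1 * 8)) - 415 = -159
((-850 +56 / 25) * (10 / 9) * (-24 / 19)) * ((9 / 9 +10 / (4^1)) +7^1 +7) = 1186864 / 57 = 20822.18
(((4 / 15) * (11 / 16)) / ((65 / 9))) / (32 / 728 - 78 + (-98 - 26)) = -77 / 612600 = -0.00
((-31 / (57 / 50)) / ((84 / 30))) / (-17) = 3875 / 6783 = 0.57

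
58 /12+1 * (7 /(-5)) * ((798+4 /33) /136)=-12651 /3740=-3.38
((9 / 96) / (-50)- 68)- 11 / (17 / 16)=-2131251 / 27200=-78.35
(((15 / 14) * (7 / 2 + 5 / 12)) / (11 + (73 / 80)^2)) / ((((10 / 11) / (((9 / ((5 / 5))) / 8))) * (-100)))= -1551 / 353402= -0.00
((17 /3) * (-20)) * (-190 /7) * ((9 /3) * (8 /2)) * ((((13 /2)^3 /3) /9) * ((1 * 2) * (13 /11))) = 1845040600 /2079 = 887465.42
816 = 816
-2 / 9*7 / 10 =-7 / 45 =-0.16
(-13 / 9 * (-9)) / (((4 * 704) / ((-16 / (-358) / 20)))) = 13 / 1260160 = 0.00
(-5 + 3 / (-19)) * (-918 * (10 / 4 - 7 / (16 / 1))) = 742203 / 76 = 9765.83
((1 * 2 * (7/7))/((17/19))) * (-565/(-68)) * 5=53675/578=92.86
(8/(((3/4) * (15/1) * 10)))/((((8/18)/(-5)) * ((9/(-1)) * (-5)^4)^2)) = -4/158203125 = -0.00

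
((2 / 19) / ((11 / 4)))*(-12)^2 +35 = 8467 / 209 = 40.51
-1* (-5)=5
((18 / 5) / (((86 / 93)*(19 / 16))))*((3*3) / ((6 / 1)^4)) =93 / 4085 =0.02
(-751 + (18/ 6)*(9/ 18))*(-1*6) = 4497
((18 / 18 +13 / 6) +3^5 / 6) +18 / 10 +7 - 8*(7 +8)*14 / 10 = -1733 / 15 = -115.53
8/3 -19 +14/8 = -175/12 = -14.58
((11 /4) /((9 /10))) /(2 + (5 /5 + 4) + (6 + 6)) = 55 /342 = 0.16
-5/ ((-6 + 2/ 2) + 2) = 5/ 3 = 1.67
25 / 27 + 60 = 60.93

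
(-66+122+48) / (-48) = -13 / 6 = -2.17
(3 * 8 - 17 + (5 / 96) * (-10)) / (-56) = -311 / 2688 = -0.12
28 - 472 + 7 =-437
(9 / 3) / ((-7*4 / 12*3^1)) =-3 / 7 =-0.43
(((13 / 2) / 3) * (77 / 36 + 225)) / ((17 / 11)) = 68783 / 216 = 318.44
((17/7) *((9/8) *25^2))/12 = 31875/224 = 142.30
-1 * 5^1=-5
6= 6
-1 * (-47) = 47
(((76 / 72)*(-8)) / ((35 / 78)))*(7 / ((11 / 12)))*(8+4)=-94848 / 55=-1724.51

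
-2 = -2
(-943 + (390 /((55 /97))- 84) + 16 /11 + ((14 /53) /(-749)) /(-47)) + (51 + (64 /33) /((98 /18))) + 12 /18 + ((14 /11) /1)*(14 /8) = -244351786337 /861980658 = -283.48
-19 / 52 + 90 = 4661 / 52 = 89.63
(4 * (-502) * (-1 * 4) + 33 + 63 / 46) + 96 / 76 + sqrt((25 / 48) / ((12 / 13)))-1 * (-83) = 5 * sqrt(13) / 24 + 7123653 / 874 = 8151.38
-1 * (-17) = 17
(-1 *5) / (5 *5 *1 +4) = -5 / 29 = -0.17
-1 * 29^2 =-841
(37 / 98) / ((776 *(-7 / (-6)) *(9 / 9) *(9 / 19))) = 703 / 798504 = 0.00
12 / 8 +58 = 59.50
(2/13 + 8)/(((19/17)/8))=14416/247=58.36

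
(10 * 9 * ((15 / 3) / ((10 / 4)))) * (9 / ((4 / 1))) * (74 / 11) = 29970 / 11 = 2724.55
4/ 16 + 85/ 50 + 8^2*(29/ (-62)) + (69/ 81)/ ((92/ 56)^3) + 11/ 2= -197418023/ 8855460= -22.29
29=29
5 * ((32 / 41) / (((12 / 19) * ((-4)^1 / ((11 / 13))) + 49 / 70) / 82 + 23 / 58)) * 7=135766400 / 1832337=74.09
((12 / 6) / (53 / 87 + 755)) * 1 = 87 / 32869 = 0.00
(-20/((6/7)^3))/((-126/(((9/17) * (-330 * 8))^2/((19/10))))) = 1422960000/5491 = 259144.05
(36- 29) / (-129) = -7 / 129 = -0.05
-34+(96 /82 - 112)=-144.83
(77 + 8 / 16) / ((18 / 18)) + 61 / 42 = 1658 / 21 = 78.95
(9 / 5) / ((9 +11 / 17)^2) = 2601 / 134480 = 0.02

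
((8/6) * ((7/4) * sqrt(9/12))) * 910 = 3185 * sqrt(3)/3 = 1838.86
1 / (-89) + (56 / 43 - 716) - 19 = -733.71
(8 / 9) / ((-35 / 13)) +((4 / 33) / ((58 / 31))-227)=-22836761 / 100485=-227.27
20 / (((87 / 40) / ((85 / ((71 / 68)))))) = 4624000 / 6177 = 748.58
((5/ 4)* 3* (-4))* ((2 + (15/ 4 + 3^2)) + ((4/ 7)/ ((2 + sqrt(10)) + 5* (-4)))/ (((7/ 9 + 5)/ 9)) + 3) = -15171915/ 57148 + 1215* sqrt(10)/ 28574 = -265.35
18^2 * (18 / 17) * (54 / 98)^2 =104.16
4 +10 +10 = 24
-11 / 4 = -2.75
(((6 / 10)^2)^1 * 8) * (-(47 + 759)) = -58032 / 25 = -2321.28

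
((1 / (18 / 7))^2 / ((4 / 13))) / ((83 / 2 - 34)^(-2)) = 15925 / 576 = 27.65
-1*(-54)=54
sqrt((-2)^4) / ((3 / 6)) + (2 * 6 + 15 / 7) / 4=323 / 28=11.54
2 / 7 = 0.29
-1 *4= -4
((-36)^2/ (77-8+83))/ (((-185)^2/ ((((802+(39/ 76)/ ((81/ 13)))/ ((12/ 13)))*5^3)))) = 106981745/ 3953672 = 27.06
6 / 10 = 3 / 5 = 0.60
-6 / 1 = -6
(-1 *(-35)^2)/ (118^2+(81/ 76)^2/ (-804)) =-379252160/ 4310780849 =-0.09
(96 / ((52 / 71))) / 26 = 852 / 169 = 5.04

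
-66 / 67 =-0.99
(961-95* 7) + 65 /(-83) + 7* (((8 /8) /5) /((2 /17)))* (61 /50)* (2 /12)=74111497 /249000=297.64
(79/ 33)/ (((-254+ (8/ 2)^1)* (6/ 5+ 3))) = -79/ 34650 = -0.00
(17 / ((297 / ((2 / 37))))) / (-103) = -34 / 1131867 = -0.00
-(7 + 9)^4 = -65536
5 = 5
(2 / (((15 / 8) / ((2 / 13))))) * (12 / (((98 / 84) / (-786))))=-603648 / 455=-1326.70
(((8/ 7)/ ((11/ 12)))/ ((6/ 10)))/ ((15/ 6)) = 0.83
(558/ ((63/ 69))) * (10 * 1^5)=42780/ 7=6111.43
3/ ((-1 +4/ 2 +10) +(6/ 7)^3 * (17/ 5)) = 5145/ 22537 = 0.23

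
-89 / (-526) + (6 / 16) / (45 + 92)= 49561 / 288248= 0.17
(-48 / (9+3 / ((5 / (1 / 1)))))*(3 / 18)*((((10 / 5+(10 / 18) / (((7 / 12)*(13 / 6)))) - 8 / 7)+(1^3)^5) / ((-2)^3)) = 1045 / 4368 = 0.24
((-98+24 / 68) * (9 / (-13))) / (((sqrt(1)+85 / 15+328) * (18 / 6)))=3735 / 55471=0.07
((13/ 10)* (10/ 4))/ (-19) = -13/ 76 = -0.17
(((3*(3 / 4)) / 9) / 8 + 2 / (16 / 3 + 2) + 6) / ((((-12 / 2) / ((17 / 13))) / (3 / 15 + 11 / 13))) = -641291 / 446160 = -1.44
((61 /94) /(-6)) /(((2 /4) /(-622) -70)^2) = -23599924 /1069217179101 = -0.00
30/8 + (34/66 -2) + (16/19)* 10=26801/2508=10.69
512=512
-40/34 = -20/17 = -1.18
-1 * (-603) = 603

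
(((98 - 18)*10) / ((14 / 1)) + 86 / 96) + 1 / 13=253849 / 4368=58.12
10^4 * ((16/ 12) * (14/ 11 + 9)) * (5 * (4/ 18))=45200000/ 297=152188.55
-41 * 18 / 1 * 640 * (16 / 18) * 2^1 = -839680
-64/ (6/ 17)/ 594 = -272/ 891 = -0.31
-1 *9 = -9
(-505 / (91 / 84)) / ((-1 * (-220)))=-303 / 143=-2.12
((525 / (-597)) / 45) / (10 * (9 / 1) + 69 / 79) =-2765 / 12857589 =-0.00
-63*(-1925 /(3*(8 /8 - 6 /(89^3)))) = 581599425 /14387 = 40425.34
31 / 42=0.74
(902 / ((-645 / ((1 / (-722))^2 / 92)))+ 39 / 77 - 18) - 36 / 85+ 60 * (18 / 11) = 1625012177461889 / 20245643630520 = 80.26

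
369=369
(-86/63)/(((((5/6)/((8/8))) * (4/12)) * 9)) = -0.55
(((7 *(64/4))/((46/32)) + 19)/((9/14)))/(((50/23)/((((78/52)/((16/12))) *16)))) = 31206/25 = 1248.24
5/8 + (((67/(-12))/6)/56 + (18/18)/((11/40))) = 188263/44352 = 4.24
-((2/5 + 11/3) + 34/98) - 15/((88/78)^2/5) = -90125509/1422960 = -63.34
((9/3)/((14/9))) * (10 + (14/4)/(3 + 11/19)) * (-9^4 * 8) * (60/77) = -7934414130/9163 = -865918.82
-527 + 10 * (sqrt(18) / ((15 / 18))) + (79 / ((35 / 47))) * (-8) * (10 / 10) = -48149 / 35 + 36 * sqrt(2) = -1324.77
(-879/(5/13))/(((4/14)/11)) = -879879/10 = -87987.90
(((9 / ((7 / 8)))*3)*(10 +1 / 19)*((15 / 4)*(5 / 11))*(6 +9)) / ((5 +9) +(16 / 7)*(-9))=-5801625 / 4807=-1206.91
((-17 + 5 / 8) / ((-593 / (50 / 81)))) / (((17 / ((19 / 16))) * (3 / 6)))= 62225 / 26129952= 0.00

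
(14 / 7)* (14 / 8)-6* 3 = -29 / 2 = -14.50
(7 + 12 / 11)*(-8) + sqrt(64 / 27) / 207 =-712 / 11 + 8*sqrt(3) / 1863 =-64.72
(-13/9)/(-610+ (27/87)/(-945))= 13195/5572353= 0.00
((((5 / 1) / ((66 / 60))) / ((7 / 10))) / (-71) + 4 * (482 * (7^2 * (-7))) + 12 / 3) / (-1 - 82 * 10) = 3615327600 / 4488407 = 805.48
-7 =-7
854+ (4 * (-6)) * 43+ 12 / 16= -709 / 4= -177.25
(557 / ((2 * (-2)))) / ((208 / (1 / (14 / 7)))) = -557 / 1664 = -0.33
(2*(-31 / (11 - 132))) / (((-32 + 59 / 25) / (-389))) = 602950 / 89661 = 6.72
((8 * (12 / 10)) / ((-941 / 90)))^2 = 746496 / 885481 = 0.84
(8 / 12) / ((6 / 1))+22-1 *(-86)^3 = 5724703 / 9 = 636078.11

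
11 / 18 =0.61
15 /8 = 1.88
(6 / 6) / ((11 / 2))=2 / 11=0.18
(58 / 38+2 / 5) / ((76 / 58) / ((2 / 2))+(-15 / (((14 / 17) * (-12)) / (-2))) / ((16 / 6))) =1188768 / 106115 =11.20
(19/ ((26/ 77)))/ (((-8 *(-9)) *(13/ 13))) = 1463/ 1872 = 0.78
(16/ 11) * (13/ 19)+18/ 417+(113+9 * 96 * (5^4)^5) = 2393728637695315812929/ 29051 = 82397460937500114.04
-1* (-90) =90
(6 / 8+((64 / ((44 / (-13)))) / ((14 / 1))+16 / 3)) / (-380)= -4373 / 351120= -0.01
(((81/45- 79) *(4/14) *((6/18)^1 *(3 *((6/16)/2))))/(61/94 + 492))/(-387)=9071/418170270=0.00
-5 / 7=-0.71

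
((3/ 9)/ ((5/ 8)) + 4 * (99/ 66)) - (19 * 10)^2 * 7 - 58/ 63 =-79598732/ 315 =-252694.39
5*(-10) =-50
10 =10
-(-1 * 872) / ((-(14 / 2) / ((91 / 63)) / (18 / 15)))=-215.92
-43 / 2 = -21.50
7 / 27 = 0.26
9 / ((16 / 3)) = 27 / 16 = 1.69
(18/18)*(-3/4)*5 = -15/4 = -3.75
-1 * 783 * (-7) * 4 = 21924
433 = 433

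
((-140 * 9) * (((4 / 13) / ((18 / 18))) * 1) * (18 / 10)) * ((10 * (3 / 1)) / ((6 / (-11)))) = 498960 / 13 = 38381.54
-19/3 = -6.33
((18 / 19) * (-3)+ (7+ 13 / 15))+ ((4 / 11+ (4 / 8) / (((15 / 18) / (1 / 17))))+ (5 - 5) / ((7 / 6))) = 57809 / 10659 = 5.42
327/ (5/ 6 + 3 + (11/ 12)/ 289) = 378012/ 4435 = 85.23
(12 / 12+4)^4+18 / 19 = 11893 / 19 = 625.95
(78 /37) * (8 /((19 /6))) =3744 /703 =5.33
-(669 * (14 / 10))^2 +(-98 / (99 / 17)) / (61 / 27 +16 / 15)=-108315309921 / 123475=-877224.62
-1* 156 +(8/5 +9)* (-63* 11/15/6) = -11881/50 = -237.62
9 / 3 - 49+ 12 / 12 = -45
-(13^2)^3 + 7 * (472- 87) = -4824114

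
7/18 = 0.39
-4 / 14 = -2 / 7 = -0.29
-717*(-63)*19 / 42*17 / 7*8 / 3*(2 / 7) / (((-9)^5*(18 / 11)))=-3396668 / 8680203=-0.39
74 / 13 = 5.69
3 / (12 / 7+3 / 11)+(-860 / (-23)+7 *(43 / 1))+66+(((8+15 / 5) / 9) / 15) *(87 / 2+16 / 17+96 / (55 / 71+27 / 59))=113314673147 / 272476170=415.87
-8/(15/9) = -24/5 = -4.80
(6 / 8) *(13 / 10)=39 / 40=0.98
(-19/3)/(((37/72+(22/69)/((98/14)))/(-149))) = 10938984/6485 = 1686.81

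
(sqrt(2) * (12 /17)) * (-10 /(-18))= 20 * sqrt(2) /51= 0.55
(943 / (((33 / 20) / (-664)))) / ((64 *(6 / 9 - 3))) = 391345 / 154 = 2541.20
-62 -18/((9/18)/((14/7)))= -134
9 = 9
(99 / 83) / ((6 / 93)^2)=95139 / 332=286.56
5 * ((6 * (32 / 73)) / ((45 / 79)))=5056 / 219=23.09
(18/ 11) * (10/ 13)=180/ 143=1.26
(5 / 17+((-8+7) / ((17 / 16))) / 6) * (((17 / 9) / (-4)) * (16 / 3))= -28 / 81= -0.35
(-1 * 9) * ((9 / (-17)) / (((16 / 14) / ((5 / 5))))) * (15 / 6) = 10.42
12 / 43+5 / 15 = 79 / 129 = 0.61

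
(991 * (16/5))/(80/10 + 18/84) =221984/575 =386.06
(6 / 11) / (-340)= -3 / 1870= -0.00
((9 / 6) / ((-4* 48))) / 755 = -0.00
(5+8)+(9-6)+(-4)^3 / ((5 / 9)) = -496 / 5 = -99.20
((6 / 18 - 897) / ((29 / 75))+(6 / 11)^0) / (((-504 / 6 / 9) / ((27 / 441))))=86427 / 5684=15.21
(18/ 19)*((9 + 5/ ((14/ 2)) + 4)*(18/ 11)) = 31104/ 1463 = 21.26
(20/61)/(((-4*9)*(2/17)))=-85/1098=-0.08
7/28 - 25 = -24.75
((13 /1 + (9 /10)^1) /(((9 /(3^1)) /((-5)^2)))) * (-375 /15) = -17375 /6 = -2895.83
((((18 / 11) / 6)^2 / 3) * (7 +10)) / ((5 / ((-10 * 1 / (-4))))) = 51 / 242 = 0.21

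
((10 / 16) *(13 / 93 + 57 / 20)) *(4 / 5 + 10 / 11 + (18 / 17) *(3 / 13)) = 4126262 / 1130415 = 3.65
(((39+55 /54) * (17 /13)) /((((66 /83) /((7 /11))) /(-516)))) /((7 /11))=-131114353 /3861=-33958.65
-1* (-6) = 6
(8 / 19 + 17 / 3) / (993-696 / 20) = 1735 / 273087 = 0.01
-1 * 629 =-629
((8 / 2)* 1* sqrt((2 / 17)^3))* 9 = 72* sqrt(34) / 289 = 1.45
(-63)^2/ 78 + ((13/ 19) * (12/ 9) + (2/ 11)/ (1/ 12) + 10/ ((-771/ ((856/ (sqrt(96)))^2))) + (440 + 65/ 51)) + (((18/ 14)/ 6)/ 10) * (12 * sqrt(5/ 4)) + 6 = 9 * sqrt(5)/ 70 + 85950219341/ 213670314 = 402.54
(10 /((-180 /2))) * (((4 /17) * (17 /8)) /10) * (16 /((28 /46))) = -46 /315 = -0.15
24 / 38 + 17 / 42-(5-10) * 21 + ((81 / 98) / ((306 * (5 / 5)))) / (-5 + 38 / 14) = 46031135 / 434112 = 106.04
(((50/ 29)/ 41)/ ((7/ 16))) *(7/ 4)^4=0.90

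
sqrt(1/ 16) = 1/ 4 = 0.25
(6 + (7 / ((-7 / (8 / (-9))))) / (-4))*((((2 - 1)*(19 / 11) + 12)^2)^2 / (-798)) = -13517025626 / 52575831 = -257.10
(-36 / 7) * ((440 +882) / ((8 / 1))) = -849.86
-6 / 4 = -3 / 2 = -1.50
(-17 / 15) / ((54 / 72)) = -68 / 45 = -1.51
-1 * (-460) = 460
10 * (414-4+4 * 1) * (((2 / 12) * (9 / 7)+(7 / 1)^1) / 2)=104535 / 7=14933.57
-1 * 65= -65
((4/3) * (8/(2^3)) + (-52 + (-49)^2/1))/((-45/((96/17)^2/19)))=-7220224/82365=-87.66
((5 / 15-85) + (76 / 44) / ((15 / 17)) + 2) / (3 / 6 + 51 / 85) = -8878 / 121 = -73.37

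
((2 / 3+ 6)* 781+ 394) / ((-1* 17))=-16802 / 51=-329.45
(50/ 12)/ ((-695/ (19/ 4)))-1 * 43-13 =-186911/ 3336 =-56.03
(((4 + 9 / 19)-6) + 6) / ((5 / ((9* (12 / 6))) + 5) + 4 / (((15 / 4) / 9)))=7650 / 25441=0.30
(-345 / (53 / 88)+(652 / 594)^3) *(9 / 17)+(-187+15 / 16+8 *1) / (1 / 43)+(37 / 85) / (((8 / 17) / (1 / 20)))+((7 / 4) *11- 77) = -16820969255763661 / 2098174557600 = -8016.95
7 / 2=3.50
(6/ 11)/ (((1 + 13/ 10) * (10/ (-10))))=-60/ 253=-0.24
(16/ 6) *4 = 32/ 3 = 10.67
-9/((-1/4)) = 36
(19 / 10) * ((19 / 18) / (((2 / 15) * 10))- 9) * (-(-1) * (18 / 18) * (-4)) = 3743 / 60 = 62.38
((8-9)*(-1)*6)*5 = 30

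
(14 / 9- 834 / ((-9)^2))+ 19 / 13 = -2555 / 351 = -7.28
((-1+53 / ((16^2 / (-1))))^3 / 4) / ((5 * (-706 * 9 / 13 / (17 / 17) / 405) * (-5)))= -3451924593 / 236894289920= -0.01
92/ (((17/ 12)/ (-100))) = -110400/ 17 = -6494.12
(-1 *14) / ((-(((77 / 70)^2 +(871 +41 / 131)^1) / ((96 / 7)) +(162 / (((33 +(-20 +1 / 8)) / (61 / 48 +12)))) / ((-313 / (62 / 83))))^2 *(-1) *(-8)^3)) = 463284150240040000 / 67739705643457630832623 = 0.00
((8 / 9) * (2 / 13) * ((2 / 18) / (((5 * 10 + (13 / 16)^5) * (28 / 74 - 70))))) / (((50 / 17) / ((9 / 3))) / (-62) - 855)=0.00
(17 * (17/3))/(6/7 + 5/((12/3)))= 8092/177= 45.72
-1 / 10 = -0.10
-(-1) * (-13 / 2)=-13 / 2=-6.50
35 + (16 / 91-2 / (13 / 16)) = 229 / 7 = 32.71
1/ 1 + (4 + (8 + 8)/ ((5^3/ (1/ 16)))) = 626/ 125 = 5.01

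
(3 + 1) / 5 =0.80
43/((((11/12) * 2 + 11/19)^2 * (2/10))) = 558828/15125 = 36.95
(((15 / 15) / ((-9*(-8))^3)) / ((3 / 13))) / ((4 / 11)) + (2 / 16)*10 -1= 1119887 / 4478976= 0.25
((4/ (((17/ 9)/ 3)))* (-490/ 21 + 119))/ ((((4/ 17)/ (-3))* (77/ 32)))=-35424/ 11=-3220.36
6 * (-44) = -264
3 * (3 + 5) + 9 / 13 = 321 / 13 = 24.69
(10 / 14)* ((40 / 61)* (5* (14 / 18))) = 1000 / 549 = 1.82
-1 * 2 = -2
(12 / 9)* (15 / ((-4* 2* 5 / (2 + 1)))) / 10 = -3 / 20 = -0.15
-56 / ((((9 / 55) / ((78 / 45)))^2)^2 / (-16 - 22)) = 14237566190848 / 531441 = 26790492.62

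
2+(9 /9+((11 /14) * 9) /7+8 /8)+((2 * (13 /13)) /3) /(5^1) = 7561 /1470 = 5.14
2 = 2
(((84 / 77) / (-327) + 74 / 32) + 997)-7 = 19036459 / 19184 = 992.31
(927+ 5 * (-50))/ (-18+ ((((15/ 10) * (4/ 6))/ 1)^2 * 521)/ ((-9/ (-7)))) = 6093/ 3485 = 1.75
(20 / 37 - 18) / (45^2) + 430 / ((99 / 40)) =143182894 / 824175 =173.73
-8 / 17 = -0.47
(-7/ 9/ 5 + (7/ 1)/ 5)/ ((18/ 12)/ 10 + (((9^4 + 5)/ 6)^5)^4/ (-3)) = -0.00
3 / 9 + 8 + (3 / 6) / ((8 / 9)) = 427 / 48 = 8.90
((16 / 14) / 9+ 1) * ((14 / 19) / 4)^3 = 3479 / 493848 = 0.01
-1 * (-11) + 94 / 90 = 542 / 45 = 12.04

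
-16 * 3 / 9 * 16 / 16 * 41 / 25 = -8.75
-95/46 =-2.07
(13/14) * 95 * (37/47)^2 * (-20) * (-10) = 169071500/15463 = 10933.94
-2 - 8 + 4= -6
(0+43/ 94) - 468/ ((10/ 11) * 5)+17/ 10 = -118443/ 1175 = -100.80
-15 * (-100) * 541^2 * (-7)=-3073150500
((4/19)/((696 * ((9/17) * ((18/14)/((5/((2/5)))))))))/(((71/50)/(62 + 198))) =9668750/9506403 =1.02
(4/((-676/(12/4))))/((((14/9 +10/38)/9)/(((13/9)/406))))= -513/1641458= -0.00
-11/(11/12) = -12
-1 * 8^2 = -64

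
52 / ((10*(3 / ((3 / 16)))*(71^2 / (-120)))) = -39 / 5041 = -0.01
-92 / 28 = -23 / 7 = -3.29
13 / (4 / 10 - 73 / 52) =-3380 / 261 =-12.95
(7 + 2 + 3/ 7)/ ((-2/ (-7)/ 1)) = 33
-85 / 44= -1.93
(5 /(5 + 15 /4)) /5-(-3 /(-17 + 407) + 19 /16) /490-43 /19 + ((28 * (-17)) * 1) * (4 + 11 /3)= -106065403859 /29047200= -3651.48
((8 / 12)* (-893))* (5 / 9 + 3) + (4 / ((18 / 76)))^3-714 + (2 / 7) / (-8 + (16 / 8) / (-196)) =1136815018 / 572265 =1986.52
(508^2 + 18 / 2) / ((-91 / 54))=-13935942 / 91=-153142.22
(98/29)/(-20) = -49/290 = -0.17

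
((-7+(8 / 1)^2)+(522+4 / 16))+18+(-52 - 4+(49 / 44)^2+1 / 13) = 13655329 / 25168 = 542.57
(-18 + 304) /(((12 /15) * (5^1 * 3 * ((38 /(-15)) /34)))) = -12155 /38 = -319.87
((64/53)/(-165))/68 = -16/148665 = -0.00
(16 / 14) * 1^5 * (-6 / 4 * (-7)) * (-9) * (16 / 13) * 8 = -13824 / 13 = -1063.38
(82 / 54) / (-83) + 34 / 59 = 73775 / 132219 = 0.56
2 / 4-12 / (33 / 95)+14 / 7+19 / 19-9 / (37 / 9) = -27053 / 814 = -33.23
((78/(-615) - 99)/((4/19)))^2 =149072437801/672400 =221702.02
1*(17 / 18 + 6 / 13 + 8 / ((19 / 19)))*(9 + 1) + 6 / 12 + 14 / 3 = 23219 / 234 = 99.23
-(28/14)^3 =-8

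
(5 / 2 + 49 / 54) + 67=1901 / 27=70.41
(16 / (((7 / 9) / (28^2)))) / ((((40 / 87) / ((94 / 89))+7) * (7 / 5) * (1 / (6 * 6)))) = 55777.06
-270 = -270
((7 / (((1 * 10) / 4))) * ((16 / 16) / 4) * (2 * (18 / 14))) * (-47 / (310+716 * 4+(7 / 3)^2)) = -3807 / 143075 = -0.03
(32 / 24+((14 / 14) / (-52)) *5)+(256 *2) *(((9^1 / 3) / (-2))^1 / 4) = -29759 / 156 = -190.76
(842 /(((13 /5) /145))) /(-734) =-305225 /4771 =-63.98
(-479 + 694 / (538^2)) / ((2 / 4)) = -69321491 / 72361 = -958.00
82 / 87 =0.94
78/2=39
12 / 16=0.75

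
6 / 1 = 6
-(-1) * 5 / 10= 1 / 2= 0.50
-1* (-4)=4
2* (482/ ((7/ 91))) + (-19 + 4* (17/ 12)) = 37556/ 3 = 12518.67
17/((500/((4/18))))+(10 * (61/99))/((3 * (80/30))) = 12833/16500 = 0.78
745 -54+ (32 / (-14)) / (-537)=2597485 / 3759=691.00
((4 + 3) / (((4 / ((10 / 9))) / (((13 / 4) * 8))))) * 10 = 4550 / 9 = 505.56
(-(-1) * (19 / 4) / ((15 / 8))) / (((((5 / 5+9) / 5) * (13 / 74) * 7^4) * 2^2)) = 703 / 936390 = 0.00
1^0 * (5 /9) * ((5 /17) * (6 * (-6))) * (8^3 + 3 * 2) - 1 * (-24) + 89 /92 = -4726551 /1564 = -3022.09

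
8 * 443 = 3544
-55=-55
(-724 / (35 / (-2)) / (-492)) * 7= -362 / 615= -0.59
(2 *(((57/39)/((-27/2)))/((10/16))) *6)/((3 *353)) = -1216/619515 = -0.00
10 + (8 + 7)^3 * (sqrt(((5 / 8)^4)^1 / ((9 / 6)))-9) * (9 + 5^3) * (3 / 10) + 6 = -1221059 + 1130625 * sqrt(6) / 64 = -1177786.28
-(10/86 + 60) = -2585/43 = -60.12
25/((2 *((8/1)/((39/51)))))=325/272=1.19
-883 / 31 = -28.48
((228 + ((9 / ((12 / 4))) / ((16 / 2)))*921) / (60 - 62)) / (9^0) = -4587 / 16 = -286.69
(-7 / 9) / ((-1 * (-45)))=-7 / 405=-0.02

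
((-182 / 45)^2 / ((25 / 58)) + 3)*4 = 8292268 / 50625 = 163.80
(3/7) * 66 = 198/7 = 28.29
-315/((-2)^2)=-315/4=-78.75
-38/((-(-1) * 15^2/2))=-76/225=-0.34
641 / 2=320.50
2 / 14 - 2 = -13 / 7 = -1.86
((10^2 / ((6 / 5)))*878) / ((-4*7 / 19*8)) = -6206.10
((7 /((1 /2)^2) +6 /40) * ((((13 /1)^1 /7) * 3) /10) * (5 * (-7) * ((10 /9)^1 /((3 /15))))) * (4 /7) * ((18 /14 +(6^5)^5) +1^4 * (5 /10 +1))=-4855229822124627969131095 /98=-49543161450251305807460.15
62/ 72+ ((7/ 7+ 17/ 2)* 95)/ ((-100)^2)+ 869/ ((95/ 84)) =526221931/ 684000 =769.33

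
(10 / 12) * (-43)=-215 / 6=-35.83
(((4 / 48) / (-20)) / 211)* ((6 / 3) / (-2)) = 1 / 50640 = 0.00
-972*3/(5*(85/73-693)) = 53217/63130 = 0.84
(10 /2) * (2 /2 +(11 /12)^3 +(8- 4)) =49855 /1728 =28.85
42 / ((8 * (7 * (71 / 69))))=207 / 284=0.73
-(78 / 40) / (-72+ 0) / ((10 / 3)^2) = 39 / 16000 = 0.00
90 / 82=45 / 41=1.10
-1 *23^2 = -529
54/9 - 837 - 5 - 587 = -1423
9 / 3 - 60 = -57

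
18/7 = 2.57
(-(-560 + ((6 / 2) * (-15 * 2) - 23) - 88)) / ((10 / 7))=5327 / 10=532.70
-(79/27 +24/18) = -115/27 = -4.26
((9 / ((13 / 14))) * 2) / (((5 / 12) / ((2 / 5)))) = 6048 / 325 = 18.61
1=1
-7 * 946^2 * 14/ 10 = -43850884/ 5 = -8770176.80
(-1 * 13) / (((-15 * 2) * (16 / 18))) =39 / 80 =0.49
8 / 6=4 / 3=1.33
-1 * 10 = -10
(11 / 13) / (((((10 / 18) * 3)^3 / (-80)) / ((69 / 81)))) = -4048 / 325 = -12.46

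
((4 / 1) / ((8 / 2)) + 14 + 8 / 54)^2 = 167281 / 729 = 229.47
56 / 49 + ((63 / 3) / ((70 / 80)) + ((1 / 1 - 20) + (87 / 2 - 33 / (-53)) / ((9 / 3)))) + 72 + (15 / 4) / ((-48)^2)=105824575 / 1139712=92.85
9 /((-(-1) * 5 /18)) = 162 /5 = 32.40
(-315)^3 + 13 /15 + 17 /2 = -937675969 /30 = -31255865.63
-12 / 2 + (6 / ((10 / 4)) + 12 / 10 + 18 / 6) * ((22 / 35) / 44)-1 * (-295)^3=8985329183 / 350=25672369.09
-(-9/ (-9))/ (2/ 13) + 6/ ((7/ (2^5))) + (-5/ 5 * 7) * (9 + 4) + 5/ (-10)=-494/ 7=-70.57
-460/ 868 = -115/ 217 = -0.53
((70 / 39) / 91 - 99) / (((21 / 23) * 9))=-12.05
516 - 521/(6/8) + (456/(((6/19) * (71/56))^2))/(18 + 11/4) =-41.58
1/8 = 0.12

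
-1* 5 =-5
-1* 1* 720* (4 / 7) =-2880 / 7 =-411.43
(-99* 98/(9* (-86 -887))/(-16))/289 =-77/321368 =-0.00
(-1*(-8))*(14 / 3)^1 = 112 / 3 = 37.33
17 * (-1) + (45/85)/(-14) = -4055/238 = -17.04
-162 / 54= -3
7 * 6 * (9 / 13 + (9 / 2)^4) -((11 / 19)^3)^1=12306121619 / 713336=17251.51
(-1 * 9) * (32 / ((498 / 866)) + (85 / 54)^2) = -523.12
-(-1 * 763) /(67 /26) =19838 /67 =296.09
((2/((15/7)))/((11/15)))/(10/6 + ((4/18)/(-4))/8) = 2016/2629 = 0.77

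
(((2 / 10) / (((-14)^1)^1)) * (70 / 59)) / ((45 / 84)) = -28 / 885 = -0.03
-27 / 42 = -0.64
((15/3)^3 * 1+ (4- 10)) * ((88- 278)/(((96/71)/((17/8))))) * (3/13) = -13645135/1664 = -8200.20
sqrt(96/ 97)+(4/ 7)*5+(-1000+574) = -2962/ 7+4*sqrt(582)/ 97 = -422.15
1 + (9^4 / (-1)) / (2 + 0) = -3279.50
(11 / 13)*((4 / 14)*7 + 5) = 77 / 13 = 5.92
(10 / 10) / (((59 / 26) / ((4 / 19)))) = 104 / 1121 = 0.09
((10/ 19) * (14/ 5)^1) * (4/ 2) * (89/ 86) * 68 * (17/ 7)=411536/ 817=503.72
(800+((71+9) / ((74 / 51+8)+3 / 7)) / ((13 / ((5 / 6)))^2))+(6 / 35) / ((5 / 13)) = 250496351242 / 312933075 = 800.48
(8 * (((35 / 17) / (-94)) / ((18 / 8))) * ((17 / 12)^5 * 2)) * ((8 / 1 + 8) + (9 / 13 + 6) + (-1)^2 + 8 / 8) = -312786145 / 14253408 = -21.94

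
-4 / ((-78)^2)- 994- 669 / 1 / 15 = -7898558 / 7605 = -1038.60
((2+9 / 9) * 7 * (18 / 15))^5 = 31757969376 / 3125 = 10162550.20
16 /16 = 1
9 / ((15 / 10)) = 6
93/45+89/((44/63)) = 85469/660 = 129.50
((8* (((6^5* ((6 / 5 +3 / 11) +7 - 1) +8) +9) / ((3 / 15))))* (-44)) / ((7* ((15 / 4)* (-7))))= 409199488 / 735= 556734.00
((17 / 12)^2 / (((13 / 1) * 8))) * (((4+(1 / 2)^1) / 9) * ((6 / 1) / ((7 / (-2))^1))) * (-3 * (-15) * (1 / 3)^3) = -1445 / 52416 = -0.03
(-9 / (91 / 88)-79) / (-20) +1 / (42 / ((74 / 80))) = 96253 / 21840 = 4.41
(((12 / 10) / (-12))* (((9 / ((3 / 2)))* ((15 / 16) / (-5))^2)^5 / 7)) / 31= -14348907 / 74560632258560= -0.00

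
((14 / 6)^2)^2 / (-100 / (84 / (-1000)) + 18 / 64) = 537824 / 21605103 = 0.02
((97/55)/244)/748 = 97/10038160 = 0.00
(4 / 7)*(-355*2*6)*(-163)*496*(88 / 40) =432975689.14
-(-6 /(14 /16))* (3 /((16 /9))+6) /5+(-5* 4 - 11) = -716 /35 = -20.46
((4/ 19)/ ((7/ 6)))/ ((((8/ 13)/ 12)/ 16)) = 7488/ 133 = 56.30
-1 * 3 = -3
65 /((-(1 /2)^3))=-520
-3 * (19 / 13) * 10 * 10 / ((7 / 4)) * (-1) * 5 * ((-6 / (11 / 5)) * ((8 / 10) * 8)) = -21888000 / 1001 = -21866.13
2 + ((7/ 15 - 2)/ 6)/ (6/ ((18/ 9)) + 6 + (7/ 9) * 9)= 2857/ 1440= 1.98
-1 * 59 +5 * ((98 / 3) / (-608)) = -54053 / 912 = -59.27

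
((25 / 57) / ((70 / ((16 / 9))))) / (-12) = -0.00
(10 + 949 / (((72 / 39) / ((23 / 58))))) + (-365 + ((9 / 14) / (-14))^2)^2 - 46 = 133391.30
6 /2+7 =10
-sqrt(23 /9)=-sqrt(23) /3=-1.60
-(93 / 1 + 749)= -842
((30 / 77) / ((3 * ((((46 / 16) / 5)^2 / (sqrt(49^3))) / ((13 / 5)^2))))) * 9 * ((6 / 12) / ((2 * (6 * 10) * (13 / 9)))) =137592 / 5819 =23.65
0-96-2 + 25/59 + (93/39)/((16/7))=-1184653/12272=-96.53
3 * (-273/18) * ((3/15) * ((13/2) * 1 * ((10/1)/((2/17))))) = -20111/4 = -5027.75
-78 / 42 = -13 / 7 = -1.86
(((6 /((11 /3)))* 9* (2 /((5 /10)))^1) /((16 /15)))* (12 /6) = 1215 /11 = 110.45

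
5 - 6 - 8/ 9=-17/ 9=-1.89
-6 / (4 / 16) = -24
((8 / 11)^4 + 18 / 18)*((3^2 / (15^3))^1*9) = 56211 / 1830125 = 0.03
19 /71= 0.27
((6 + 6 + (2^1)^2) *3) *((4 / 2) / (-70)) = -48 / 35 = -1.37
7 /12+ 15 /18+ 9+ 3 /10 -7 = 223 /60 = 3.72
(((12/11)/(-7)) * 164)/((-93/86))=56416/2387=23.63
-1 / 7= -0.14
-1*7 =-7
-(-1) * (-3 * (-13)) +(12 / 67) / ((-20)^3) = 5225997 / 134000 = 39.00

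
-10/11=-0.91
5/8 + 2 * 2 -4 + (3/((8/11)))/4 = 53/32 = 1.66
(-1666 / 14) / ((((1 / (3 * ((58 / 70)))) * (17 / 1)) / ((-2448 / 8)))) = 26622 / 5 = 5324.40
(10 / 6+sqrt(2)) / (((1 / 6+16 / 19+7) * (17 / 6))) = 684 * sqrt(2) / 15521+1140 / 15521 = 0.14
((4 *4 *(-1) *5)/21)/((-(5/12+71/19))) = 6080/6629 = 0.92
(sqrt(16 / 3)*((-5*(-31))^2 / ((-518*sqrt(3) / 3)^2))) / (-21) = -0.03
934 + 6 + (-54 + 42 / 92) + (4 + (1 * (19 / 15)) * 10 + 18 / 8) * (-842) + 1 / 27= -9340672 / 621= -15041.34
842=842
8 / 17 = 0.47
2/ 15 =0.13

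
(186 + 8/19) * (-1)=-3542/19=-186.42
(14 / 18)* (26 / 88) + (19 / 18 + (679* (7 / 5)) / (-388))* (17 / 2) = -46027 / 3960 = -11.62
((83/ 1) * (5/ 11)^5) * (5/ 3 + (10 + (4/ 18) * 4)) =20.22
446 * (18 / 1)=8028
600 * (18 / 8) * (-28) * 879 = -33226200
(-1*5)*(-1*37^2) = 6845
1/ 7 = 0.14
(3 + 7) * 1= 10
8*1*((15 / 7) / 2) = 60 / 7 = 8.57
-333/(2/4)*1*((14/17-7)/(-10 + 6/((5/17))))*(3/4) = 524475/1768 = 296.65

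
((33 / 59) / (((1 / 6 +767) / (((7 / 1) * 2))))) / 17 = 0.00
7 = 7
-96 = -96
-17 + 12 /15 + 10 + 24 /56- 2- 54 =-2162 /35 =-61.77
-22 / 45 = -0.49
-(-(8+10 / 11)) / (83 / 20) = 1960 / 913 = 2.15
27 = 27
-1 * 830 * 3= -2490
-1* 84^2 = -7056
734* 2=1468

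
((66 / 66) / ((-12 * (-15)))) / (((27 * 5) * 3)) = 1 / 72900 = 0.00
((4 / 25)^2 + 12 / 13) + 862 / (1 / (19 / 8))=66566457 / 32500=2048.20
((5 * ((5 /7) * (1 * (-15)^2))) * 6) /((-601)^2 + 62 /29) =978750 /73324237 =0.01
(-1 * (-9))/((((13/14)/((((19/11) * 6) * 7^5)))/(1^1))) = 241415748/143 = 1688222.01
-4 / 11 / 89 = -4 / 979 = -0.00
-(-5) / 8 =5 / 8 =0.62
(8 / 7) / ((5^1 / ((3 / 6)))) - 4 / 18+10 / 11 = 2776 / 3465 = 0.80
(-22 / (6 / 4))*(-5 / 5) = 44 / 3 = 14.67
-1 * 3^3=-27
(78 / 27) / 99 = 26 / 891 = 0.03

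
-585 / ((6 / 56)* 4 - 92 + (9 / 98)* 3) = 57330 / 8947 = 6.41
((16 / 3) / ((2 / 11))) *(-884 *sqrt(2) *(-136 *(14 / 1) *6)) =296231936 *sqrt(2) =418935221.50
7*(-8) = -56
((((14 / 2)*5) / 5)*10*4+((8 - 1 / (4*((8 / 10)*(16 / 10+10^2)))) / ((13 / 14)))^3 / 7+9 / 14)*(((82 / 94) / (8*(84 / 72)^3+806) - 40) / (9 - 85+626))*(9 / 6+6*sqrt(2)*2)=-47858947369777065482465247*sqrt(2) / 147462051014086961152000 - 47858947369777065482465247 / 1179696408112695689216000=-499.55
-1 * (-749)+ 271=1020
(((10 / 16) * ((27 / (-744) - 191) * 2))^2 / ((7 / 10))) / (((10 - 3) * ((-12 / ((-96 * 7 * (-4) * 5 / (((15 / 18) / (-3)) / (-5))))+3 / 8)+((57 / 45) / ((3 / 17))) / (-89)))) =1123692927080625 / 28417377352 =39542.46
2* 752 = 1504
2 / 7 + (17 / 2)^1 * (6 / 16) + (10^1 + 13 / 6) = 5255 / 336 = 15.64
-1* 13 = -13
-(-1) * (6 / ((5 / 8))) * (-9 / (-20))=108 / 25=4.32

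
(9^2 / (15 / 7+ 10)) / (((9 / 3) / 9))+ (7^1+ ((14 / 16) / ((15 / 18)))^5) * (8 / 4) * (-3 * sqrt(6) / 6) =1701 / 85-26484101 * sqrt(6) / 3200000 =-0.26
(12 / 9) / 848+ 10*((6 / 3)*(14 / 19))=14.74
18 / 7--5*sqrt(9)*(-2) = -192 / 7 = -27.43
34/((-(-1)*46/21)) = 357/23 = 15.52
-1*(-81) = 81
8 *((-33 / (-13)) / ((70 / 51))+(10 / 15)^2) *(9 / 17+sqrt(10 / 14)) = 75148 / 7735+75148 *sqrt(35) / 28665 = 25.22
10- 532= -522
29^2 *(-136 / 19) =-114376 / 19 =-6019.79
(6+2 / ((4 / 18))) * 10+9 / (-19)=2841 / 19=149.53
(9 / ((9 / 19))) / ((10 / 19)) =361 / 10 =36.10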